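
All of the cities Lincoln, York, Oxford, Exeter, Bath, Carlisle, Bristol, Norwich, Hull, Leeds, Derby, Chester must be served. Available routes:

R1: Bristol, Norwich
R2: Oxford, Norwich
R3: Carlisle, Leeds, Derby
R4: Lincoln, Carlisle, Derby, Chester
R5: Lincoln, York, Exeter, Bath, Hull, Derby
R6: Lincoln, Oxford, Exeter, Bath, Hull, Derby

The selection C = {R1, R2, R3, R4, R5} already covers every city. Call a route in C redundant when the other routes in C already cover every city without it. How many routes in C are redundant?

0

Drop R1: Bristol uncovered — not redundant.
Drop R2: Oxford uncovered — not redundant.
Drop R3: Leeds uncovered — not redundant.
Drop R4: Chester uncovered — not redundant.
Drop R5: York, Exeter, Bath, Hull uncovered — not redundant.
None of the routes in C is redundant.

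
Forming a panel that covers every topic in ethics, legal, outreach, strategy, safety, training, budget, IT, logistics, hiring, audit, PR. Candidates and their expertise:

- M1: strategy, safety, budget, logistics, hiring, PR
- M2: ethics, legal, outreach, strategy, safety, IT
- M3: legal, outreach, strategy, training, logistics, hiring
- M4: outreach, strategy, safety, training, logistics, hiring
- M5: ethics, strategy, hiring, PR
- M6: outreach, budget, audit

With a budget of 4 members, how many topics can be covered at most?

Choosing M1, M2, M3, M6 covers {ethics, legal, outreach, strategy, safety, training, budget, IT, logistics, hiring, audit, PR} — 12 topics.
That is all 12 topics.

12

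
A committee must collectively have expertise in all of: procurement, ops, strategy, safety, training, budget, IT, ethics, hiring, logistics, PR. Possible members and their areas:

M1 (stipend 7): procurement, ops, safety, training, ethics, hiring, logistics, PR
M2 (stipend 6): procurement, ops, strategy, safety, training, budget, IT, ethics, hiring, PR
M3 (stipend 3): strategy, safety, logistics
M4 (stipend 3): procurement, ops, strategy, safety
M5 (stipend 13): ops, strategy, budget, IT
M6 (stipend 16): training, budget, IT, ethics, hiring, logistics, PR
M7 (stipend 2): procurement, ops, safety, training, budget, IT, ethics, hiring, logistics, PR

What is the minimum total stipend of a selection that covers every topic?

M3, M7 cover every topic at stipend 3 + 2 = 5.
Any cover uses at least 2 members; among all covering selections none totals below 5.

5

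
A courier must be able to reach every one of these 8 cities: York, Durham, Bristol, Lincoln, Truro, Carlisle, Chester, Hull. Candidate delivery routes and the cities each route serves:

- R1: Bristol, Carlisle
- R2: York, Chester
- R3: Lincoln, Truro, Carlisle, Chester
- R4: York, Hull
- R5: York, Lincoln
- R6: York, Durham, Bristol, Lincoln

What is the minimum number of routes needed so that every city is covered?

3

R3, R4, R6 together cover {York, Durham, Bristol, Lincoln, Truro, Carlisle, Chester, Hull} — every city.
No 2 of the 6 routes cover everything (all 15 pairs fall short), so 3 is minimum.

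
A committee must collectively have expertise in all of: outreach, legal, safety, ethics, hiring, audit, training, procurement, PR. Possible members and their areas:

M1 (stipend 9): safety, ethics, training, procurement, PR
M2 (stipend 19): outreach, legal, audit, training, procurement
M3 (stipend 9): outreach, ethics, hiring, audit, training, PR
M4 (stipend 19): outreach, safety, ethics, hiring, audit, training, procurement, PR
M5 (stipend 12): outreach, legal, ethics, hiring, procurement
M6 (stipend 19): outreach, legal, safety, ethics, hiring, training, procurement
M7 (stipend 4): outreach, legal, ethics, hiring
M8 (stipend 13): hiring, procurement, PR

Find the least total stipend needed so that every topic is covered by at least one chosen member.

M1, M3, M7 cover every topic at stipend 9 + 9 + 4 = 22.
Any cover uses at least 2 members; among all covering selections none totals below 22.

22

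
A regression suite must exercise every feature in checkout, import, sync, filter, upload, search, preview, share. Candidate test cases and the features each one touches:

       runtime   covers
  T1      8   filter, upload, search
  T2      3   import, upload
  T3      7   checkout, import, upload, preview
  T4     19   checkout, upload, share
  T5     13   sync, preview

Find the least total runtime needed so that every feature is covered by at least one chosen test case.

T1, T2, T4, T5 cover every feature at runtime 8 + 3 + 19 + 13 = 43.
Any cover uses at least 4 test cases; among all covering selections none totals below 43.
Greedy by coverage-per-runtime would pick T2, T3, T1, T5, T4 for 50 — worse than the optimum 43.

43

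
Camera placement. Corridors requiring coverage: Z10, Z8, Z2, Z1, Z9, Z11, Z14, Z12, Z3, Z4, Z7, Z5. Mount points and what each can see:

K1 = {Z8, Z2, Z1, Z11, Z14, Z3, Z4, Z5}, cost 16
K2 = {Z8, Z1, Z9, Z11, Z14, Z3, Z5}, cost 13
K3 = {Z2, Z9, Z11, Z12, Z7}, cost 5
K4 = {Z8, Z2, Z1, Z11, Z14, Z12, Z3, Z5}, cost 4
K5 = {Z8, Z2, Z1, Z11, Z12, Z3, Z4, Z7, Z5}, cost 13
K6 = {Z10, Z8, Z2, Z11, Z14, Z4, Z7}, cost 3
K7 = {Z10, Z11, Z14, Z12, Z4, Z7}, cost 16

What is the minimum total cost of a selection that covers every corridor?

12

K3, K4, K6 cover every corridor at cost 5 + 4 + 3 = 12.
Any cover uses at least 3 camera mounts; among all covering selections none totals below 12.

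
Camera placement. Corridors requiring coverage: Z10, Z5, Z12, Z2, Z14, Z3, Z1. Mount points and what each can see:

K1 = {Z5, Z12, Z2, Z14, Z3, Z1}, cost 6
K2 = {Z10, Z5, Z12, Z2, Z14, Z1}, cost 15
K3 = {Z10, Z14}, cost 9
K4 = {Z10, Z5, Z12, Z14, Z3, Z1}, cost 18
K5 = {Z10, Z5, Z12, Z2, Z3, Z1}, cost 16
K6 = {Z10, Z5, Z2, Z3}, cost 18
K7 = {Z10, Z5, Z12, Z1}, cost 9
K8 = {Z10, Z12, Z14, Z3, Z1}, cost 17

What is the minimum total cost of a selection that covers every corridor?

K1, K3 cover every corridor at cost 6 + 9 = 15.
Any cover uses at least 2 camera mounts; among all covering selections none totals below 15.

15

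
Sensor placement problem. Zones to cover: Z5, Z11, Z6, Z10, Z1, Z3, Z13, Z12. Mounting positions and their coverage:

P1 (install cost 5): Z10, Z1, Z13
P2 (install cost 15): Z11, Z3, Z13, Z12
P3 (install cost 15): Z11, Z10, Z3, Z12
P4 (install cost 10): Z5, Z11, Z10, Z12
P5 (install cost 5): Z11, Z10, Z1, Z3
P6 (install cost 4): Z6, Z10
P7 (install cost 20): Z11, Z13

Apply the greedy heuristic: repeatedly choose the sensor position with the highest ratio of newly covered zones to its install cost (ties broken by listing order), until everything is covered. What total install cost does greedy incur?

24

Pick 1: P5 adds 4 new (Z11, Z10, Z1, Z3) at install cost 5 (ratio 4/5).
Pick 2: P6 adds 1 new (Z6) at install cost 4 (ratio 1/4).
Pick 3: P1 adds 1 new (Z13) at install cost 5 (ratio 1/5).
Pick 4: P4 adds 2 new (Z5, Z12) at install cost 10 (ratio 2/10).
Greedy total install cost: 5 + 4 + 5 + 10 = 24.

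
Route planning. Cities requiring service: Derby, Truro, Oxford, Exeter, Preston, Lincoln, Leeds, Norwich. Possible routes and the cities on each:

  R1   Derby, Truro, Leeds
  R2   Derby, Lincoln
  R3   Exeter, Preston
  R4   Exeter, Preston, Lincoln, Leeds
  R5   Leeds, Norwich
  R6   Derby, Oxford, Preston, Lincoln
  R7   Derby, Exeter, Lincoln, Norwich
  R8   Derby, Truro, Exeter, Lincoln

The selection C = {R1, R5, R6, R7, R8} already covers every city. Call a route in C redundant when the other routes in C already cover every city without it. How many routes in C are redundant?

4

Drop R1: the rest still cover every city — redundant.
Drop R5: the rest still cover every city — redundant.
Drop R6: Oxford, Preston uncovered — not redundant.
Drop R7: the rest still cover every city — redundant.
Drop R8: the rest still cover every city — redundant.
4 redundant: R1, R5, R7, R8.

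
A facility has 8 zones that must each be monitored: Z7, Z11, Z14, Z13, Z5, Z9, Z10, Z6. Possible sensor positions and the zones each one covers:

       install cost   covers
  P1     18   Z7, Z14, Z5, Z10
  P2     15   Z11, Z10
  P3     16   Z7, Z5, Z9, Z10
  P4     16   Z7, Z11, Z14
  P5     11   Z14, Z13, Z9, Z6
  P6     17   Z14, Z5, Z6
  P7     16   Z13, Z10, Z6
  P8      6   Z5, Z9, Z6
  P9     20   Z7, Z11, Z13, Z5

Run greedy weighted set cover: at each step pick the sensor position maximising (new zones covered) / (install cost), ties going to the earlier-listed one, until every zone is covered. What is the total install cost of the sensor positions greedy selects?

Pick 1: P8 adds 3 new (Z5, Z9, Z6) at install cost 6 (ratio 3/6).
Pick 2: P4 adds 3 new (Z7, Z11, Z14) at install cost 16 (ratio 3/16).
Pick 3: P7 adds 2 new (Z13, Z10) at install cost 16 (ratio 2/16).
Greedy total install cost: 6 + 16 + 16 = 38.

38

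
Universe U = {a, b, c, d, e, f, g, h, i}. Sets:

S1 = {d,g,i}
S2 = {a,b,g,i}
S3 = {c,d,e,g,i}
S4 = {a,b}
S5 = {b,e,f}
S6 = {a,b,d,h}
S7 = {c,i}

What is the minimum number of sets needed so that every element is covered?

3

S3, S5, S6 together cover {a, b, c, d, e, f, g, h, i} — every element.
No 2 of the 7 sets cover everything (all 21 pairs fall short), so 3 is minimum.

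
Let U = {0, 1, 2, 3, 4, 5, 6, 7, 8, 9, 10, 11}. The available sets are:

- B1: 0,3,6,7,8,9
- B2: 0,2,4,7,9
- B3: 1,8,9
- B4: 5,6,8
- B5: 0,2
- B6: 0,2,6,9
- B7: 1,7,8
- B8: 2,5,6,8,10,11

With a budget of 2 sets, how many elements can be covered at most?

Choosing B1, B8 covers {0, 2, 3, 5, 6, 7, 8, 9, 10, 11} — 10 elements.
No choice of 2 sets does better; here 1, 4 are left uncovered.

10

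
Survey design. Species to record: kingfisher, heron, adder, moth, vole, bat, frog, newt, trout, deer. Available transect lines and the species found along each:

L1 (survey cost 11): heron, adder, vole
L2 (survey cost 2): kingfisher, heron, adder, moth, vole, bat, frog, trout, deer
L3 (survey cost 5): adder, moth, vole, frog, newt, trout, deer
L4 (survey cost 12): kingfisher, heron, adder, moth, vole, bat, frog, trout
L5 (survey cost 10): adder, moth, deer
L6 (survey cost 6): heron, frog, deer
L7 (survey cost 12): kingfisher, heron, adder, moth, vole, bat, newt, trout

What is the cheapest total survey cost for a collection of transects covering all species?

L2, L3 cover every species at survey cost 2 + 5 = 7.
Any cover uses at least 2 transects; among all covering selections none totals below 7.

7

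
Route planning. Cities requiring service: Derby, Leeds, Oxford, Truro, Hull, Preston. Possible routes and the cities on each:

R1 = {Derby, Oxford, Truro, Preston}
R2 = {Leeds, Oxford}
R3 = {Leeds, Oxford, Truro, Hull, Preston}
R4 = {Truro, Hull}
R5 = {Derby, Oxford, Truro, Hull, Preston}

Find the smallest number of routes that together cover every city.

2

R1, R3 together cover {Derby, Leeds, Oxford, Truro, Hull, Preston} — every city.
No single route contains all 6 cities, so 2 is optimal.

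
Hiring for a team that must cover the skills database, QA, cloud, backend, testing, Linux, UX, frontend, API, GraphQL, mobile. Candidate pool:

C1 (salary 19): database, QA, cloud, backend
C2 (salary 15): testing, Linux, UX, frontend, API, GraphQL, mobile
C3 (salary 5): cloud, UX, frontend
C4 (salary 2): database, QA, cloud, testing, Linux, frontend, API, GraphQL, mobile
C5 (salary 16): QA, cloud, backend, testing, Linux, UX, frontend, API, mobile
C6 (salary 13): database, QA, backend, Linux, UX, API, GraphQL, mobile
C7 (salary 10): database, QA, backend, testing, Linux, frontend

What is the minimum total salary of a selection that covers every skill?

15

C4, C6 cover every skill at salary 2 + 13 = 15.
Any cover uses at least 2 candidates; among all covering selections none totals below 15.
Greedy by coverage-per-salary would pick C4, C3, C7 for 17 — worse than the optimum 15.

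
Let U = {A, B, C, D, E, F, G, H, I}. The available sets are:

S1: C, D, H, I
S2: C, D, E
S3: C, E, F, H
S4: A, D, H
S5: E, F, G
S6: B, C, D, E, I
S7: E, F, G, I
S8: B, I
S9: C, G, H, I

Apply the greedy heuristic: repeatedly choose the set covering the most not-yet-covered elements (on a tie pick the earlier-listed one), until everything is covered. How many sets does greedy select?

4

Pick 1: S6 covers 5 new elements (B, C, D, E, I).
Pick 2: S3 covers 2 new elements (F, H).
Pick 3: S4 covers 1 new elements (A).
Pick 4: S5 covers 1 new elements (G).
Greedy uses 4 sets. (The true minimum is 3.)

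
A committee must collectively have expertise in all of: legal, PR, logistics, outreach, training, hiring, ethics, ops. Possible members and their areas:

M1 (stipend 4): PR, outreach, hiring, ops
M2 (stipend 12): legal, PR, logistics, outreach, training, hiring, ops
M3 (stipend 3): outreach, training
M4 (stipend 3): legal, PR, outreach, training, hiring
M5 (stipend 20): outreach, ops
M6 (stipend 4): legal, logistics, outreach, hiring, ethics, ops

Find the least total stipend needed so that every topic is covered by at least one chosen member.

M4, M6 cover every topic at stipend 3 + 4 = 7.
Any cover uses at least 2 members; among all covering selections none totals below 7.

7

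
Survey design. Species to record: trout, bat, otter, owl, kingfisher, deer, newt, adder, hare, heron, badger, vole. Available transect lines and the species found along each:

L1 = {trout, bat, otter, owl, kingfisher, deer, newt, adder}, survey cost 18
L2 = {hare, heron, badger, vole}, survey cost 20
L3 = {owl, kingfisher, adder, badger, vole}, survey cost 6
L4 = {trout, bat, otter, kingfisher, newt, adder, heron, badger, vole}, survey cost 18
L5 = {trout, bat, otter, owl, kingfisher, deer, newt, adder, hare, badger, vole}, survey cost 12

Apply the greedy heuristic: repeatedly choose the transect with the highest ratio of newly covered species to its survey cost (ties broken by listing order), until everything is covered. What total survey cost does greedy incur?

30

Pick 1: L5 adds 11 new (trout, bat, otter, owl, kingfisher, deer, newt, adder, hare, badger, vole) at survey cost 12 (ratio 11/12).
Pick 2: L4 adds 1 new (heron) at survey cost 18 (ratio 1/18).
Greedy total survey cost: 12 + 18 = 30.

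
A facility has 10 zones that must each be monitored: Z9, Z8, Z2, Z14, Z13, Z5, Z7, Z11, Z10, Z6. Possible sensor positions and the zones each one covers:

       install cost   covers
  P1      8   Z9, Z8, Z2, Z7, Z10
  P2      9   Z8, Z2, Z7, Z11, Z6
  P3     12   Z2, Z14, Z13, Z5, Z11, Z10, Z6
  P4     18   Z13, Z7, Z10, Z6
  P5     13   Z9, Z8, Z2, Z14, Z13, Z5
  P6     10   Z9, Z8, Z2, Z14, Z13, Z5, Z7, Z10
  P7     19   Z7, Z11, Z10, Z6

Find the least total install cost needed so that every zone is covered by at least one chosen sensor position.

19

P2, P6 cover every zone at install cost 9 + 10 = 19.
Any cover uses at least 2 sensor positions; among all covering selections none totals below 19.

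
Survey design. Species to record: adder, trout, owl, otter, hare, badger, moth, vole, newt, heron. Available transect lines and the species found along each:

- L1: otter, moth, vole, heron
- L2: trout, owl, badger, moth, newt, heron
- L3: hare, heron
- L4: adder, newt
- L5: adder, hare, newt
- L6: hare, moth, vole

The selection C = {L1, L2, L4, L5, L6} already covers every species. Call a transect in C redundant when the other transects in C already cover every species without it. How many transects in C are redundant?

Drop L1: otter uncovered — not redundant.
Drop L2: trout, owl, badger uncovered — not redundant.
Drop L4: the rest still cover every species — redundant.
Drop L5: the rest still cover every species — redundant.
Drop L6: the rest still cover every species — redundant.
3 redundant: L4, L5, L6.

3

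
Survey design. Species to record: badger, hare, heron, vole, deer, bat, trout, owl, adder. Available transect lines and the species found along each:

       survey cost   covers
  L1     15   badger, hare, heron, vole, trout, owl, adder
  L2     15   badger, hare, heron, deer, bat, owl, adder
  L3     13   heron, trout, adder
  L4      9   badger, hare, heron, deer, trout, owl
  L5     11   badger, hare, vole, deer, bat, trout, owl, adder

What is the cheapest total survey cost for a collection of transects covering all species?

20

L4, L5 cover every species at survey cost 9 + 11 = 20.
Any cover uses at least 2 transects; among all covering selections none totals below 20.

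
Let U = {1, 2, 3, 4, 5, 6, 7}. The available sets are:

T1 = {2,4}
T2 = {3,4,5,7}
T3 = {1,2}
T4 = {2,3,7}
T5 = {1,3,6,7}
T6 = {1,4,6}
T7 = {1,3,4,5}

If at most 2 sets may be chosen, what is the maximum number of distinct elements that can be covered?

Choosing T1, T5 covers {1, 2, 3, 4, 6, 7} — 6 elements.
No choice of 2 sets does better; here 5 is left uncovered.

6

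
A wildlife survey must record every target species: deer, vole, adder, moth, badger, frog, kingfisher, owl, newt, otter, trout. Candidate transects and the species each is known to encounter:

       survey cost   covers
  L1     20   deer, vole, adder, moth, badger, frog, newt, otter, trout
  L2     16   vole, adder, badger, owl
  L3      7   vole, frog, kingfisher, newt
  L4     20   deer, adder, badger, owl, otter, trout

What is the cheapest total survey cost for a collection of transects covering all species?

43

L1, L2, L3 cover every species at survey cost 20 + 16 + 7 = 43.
Any cover uses at least 3 transects; among all covering selections none totals below 43.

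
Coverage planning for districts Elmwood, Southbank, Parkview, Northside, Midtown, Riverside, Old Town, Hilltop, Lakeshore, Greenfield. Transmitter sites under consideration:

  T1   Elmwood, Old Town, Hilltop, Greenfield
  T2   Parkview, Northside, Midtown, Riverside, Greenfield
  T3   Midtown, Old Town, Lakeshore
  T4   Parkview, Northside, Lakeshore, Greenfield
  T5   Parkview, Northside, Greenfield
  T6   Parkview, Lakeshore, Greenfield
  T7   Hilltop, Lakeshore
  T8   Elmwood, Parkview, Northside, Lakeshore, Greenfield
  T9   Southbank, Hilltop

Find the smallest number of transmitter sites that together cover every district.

4

T1, T2, T3, T9 together cover {Elmwood, Southbank, Parkview, Northside, Midtown, Riverside, Old Town, Hilltop, Lakeshore, Greenfield} — every district.
No 3 of the 9 transmitter sites cover everything (all 84 triples fall short), so 4 is minimum.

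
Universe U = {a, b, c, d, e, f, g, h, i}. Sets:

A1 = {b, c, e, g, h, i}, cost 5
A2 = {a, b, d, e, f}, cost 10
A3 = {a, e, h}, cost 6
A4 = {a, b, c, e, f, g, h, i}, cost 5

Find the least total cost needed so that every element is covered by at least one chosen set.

A1, A2 cover every element at cost 5 + 10 = 15.
Any cover uses at least 2 sets; among all covering selections none totals below 15.

15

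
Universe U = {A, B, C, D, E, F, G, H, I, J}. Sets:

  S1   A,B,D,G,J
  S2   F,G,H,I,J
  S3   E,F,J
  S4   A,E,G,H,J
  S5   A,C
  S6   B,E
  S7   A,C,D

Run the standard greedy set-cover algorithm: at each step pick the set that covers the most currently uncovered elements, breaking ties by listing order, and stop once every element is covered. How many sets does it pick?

4

Pick 1: S1 covers 5 new elements (A, B, D, G, J).
Pick 2: S2 covers 3 new elements (F, H, I).
Pick 3: S3 covers 1 new elements (E).
Pick 4: S5 covers 1 new elements (C).
Greedy uses 4 sets. (The true minimum is 3.)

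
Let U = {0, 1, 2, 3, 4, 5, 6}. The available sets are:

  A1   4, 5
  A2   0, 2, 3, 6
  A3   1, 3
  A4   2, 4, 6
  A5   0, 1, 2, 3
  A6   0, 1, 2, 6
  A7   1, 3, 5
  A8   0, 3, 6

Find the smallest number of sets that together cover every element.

3

A1, A2, A3 together cover {0, 1, 2, 3, 4, 5, 6} — every element.
No 2 of the 8 sets cover everything (all 28 pairs fall short), so 3 is minimum.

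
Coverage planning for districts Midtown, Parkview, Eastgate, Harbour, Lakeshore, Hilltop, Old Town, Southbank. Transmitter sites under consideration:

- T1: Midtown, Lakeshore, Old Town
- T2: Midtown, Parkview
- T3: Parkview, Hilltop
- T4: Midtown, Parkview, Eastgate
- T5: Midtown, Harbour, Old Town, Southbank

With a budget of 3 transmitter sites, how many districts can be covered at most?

Choosing T1, T3, T5 covers {Midtown, Parkview, Harbour, Lakeshore, Hilltop, Old Town, Southbank} — 7 districts.
No choice of 3 transmitter sites does better; here Eastgate is left uncovered.

7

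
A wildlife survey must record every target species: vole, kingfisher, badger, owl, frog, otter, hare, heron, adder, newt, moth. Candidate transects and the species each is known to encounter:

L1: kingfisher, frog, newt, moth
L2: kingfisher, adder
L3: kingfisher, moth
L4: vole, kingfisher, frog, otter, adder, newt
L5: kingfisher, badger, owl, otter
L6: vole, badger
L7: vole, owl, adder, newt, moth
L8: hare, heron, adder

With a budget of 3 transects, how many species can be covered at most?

10

Choosing L1, L5, L8 covers {kingfisher, badger, owl, frog, otter, hare, heron, adder, newt, moth} — 10 species.
No choice of 3 transects does better; here vole is left uncovered.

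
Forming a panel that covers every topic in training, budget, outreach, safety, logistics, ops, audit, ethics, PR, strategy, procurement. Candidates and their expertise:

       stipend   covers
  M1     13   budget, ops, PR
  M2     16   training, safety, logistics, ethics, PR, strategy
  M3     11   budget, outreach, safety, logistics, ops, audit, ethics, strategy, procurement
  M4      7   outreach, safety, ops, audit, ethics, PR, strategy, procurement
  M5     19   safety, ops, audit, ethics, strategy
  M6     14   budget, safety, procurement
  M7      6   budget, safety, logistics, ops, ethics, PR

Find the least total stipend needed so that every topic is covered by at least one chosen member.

27

M2, M3 cover every topic at stipend 16 + 11 = 27.
Any cover uses at least 2 members; among all covering selections none totals below 27.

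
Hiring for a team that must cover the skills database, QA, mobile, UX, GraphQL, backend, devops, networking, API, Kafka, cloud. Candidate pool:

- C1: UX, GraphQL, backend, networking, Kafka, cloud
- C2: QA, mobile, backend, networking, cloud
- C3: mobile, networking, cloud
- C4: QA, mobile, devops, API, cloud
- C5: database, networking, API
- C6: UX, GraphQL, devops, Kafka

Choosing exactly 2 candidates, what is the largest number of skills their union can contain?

10

Choosing C1, C4 covers {QA, mobile, UX, GraphQL, backend, devops, networking, API, Kafka, cloud} — 10 skills.
No choice of 2 candidates does better; here database is left uncovered.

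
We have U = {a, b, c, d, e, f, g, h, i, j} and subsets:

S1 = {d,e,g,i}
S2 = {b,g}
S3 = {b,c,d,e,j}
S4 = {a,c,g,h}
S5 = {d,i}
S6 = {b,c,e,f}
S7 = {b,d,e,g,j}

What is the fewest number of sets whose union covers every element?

4

S1, S3, S4, S6 together cover {a, b, c, d, e, f, g, h, i, j} — every element.
No 3 of the 7 sets cover everything (all 35 triples fall short), so 4 is minimum.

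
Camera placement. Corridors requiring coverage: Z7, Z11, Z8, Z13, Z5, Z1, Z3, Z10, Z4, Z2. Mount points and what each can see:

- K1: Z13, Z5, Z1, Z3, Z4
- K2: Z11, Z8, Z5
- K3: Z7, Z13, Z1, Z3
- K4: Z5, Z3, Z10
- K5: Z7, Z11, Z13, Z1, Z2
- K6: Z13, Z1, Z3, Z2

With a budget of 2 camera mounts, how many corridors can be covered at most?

Choosing K1, K5 covers {Z7, Z11, Z13, Z5, Z1, Z3, Z4, Z2} — 8 corridors.
No choice of 2 camera mounts does better; here Z8, Z10 are left uncovered.

8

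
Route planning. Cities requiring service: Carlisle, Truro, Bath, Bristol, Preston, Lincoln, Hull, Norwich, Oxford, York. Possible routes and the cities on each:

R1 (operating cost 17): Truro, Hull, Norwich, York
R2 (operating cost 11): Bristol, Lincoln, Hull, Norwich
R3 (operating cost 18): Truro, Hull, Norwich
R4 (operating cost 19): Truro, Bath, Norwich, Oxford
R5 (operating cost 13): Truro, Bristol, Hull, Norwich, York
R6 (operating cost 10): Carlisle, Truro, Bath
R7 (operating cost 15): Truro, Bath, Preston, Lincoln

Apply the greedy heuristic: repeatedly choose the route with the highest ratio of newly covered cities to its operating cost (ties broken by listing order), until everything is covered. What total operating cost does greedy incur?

Pick 1: R5 adds 5 new (Truro, Bristol, Hull, Norwich, York) at operating cost 13 (ratio 5/13).
Pick 2: R6 adds 2 new (Carlisle, Bath) at operating cost 10 (ratio 2/10).
Pick 3: R7 adds 2 new (Preston, Lincoln) at operating cost 15 (ratio 2/15).
Pick 4: R4 adds 1 new (Oxford) at operating cost 19 (ratio 1/19).
Greedy total operating cost: 13 + 10 + 15 + 19 = 57.

57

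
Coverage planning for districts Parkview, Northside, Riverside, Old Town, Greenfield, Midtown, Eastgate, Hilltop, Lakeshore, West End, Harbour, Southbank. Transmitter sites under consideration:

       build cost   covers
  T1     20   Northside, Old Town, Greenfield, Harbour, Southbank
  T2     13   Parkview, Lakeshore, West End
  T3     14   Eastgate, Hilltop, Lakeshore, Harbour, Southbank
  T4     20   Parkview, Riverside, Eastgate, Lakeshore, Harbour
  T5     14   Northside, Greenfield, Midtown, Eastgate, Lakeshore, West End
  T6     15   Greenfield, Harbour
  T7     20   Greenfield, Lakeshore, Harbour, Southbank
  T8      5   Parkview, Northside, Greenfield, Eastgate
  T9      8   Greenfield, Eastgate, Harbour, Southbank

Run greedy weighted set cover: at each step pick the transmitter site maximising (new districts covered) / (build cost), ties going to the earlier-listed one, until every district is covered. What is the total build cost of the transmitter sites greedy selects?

Pick 1: T8 adds 4 new (Parkview, Northside, Greenfield, Eastgate) at build cost 5 (ratio 4/5).
Pick 2: T3 adds 4 new (Hilltop, Lakeshore, Harbour, Southbank) at build cost 14 (ratio 4/14).
Pick 3: T5 adds 2 new (Midtown, West End) at build cost 14 (ratio 2/14).
Pick 4: T1 adds 1 new (Old Town) at build cost 20 (ratio 1/20).
Pick 5: T4 adds 1 new (Riverside) at build cost 20 (ratio 1/20).
Greedy total build cost: 5 + 14 + 14 + 20 + 20 = 73. (The true optimum is 68, so greedy overshoots here.)

73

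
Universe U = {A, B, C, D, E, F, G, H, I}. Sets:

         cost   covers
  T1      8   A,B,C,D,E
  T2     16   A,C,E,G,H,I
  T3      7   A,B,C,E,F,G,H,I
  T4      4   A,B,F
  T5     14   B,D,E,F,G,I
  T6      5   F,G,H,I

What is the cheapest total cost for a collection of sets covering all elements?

13

T1, T6 cover every element at cost 8 + 5 = 13.
Any cover uses at least 2 sets; among all covering selections none totals below 13.
Greedy by coverage-per-cost would pick T3, T1 for 15 — worse than the optimum 13.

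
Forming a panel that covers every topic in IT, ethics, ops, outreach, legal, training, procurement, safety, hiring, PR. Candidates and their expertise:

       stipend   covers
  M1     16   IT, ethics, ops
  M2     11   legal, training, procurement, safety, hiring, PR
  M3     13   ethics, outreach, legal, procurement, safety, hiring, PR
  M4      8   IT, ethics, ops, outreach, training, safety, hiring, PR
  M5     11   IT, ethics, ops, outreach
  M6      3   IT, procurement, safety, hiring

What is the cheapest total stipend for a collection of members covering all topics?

19

M2, M4 cover every topic at stipend 11 + 8 = 19.
Any cover uses at least 2 members; among all covering selections none totals below 19.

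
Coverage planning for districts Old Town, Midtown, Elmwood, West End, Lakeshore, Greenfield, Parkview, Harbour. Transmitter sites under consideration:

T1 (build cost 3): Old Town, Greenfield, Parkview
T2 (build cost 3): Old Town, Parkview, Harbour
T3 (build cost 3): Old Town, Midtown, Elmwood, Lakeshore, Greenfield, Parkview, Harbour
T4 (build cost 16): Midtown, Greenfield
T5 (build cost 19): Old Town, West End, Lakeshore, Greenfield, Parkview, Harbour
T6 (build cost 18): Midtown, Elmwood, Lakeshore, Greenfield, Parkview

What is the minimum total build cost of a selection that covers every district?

T3, T5 cover every district at build cost 3 + 19 = 22.
Any cover uses at least 2 transmitter sites; among all covering selections none totals below 22.

22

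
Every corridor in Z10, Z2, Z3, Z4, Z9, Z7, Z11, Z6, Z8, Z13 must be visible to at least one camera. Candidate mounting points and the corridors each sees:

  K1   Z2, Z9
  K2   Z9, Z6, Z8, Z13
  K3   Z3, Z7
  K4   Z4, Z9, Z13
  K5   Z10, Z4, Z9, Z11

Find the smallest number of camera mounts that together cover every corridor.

4

K1, K2, K3, K5 together cover {Z10, Z2, Z3, Z4, Z9, Z7, Z11, Z6, Z8, Z13} — every corridor.
No 3 of the 5 camera mounts cover everything (all 10 triples fall short), so 4 is minimum.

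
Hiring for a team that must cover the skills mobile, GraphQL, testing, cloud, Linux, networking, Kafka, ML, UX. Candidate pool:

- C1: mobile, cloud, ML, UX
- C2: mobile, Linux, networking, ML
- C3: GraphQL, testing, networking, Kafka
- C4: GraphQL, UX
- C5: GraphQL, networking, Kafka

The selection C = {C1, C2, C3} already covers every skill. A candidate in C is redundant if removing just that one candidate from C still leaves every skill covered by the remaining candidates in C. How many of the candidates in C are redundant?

0

Drop C1: cloud, UX uncovered — not redundant.
Drop C2: Linux uncovered — not redundant.
Drop C3: GraphQL, testing, Kafka uncovered — not redundant.
None of the candidates in C is redundant.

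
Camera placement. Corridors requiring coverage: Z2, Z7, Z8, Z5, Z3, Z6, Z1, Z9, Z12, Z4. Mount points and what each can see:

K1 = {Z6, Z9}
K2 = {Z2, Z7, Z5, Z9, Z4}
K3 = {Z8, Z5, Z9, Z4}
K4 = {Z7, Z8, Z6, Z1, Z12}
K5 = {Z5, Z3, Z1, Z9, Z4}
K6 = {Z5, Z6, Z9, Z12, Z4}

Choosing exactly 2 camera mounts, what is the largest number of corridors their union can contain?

Choosing K2, K4 covers {Z2, Z7, Z8, Z5, Z6, Z1, Z9, Z12, Z4} — 9 corridors.
No choice of 2 camera mounts does better; here Z3 is left uncovered.

9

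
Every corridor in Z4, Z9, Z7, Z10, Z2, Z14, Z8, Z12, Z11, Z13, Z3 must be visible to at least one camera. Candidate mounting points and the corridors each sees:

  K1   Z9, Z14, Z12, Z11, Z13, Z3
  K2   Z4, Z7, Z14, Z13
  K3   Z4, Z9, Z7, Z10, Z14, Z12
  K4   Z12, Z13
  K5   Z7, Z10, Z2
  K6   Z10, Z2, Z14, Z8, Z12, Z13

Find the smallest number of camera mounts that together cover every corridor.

3

K1, K2, K6 together cover {Z4, Z9, Z7, Z10, Z2, Z14, Z8, Z12, Z11, Z13, Z3} — every corridor.
No 2 of the 6 camera mounts cover everything (all 15 pairs fall short), so 3 is minimum.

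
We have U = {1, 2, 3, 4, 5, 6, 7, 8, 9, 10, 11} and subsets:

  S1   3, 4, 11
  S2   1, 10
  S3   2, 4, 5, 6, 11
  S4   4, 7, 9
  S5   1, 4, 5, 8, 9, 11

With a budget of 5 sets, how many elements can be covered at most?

11

Choosing S1, S2, S3, S4, S5 covers {1, 2, 3, 4, 5, 6, 7, 8, 9, 10, 11} — 11 elements.
That is all 11 elements.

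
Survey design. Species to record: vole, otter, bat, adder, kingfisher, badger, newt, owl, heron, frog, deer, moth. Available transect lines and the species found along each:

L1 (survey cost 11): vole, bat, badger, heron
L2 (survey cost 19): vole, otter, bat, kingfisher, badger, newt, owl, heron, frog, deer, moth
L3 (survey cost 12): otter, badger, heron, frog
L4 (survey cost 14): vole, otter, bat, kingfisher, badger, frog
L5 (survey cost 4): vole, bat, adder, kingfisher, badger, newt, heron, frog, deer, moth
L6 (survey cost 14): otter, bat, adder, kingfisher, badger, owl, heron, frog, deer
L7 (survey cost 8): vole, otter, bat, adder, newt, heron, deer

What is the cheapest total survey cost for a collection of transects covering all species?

18

L5, L6 cover every species at survey cost 4 + 14 = 18.
Any cover uses at least 2 transects; among all covering selections none totals below 18.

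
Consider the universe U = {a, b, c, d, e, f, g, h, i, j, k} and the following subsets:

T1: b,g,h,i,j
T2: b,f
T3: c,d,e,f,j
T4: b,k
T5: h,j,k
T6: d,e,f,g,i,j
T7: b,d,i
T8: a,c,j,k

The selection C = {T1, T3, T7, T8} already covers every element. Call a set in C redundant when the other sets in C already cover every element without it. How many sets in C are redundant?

1

Drop T1: g, h uncovered — not redundant.
Drop T3: e, f uncovered — not redundant.
Drop T7: the rest still cover every element — redundant.
Drop T8: a, k uncovered — not redundant.
1 redundant: T7.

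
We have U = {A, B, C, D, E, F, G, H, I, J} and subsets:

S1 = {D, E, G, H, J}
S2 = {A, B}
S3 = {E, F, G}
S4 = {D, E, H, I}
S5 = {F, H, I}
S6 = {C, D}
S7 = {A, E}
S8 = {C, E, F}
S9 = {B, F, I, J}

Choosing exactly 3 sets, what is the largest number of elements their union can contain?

Choosing S1, S2, S5 covers {A, B, D, E, F, G, H, I, J} — 9 elements.
No choice of 3 sets does better; here C is left uncovered.

9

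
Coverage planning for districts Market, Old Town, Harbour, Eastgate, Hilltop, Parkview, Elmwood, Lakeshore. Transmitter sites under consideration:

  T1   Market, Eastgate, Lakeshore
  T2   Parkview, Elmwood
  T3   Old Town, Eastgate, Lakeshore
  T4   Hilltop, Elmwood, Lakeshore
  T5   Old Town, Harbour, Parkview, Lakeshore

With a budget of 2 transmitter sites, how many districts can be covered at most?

6

Choosing T1, T5 covers {Market, Old Town, Harbour, Eastgate, Parkview, Lakeshore} — 6 districts.
No choice of 2 transmitter sites does better; here Hilltop, Elmwood are left uncovered.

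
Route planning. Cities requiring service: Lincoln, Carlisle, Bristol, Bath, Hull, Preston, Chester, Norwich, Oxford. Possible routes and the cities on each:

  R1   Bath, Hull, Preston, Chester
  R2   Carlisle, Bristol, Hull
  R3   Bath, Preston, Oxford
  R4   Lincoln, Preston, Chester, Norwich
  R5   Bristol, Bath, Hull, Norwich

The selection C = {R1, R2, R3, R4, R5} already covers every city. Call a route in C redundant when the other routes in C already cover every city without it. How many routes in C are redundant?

Drop R1: the rest still cover every city — redundant.
Drop R2: Carlisle uncovered — not redundant.
Drop R3: Oxford uncovered — not redundant.
Drop R4: Lincoln uncovered — not redundant.
Drop R5: the rest still cover every city — redundant.
2 redundant: R1, R5.

2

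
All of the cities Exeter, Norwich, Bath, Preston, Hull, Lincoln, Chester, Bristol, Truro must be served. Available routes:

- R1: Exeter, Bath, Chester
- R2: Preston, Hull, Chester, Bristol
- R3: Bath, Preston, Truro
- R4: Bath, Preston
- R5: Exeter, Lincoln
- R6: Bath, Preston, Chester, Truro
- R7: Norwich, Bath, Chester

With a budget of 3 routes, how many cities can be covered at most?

8

Choosing R2, R3, R5 covers {Exeter, Bath, Preston, Hull, Lincoln, Chester, Bristol, Truro} — 8 cities.
No choice of 3 routes does better; here Norwich is left uncovered.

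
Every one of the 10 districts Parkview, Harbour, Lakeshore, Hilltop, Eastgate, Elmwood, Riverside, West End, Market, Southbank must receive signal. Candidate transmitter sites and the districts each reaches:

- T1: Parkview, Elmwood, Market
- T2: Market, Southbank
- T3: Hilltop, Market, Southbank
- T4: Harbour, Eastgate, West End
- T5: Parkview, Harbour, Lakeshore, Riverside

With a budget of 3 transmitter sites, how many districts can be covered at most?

9

Choosing T3, T4, T5 covers {Parkview, Harbour, Lakeshore, Hilltop, Eastgate, Riverside, West End, Market, Southbank} — 9 districts.
No choice of 3 transmitter sites does better; here Elmwood is left uncovered.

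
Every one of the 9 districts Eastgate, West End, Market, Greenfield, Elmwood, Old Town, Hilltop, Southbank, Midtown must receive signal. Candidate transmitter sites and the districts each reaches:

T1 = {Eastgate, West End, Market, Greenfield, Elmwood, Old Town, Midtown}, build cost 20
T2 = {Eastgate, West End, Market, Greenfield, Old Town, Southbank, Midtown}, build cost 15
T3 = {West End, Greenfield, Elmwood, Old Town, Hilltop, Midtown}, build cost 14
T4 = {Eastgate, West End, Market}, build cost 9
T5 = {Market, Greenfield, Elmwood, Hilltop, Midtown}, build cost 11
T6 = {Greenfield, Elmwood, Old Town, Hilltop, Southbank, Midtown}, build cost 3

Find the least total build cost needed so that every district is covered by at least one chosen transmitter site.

T4, T6 cover every district at build cost 9 + 3 = 12.
Any cover uses at least 2 transmitter sites; among all covering selections none totals below 12.

12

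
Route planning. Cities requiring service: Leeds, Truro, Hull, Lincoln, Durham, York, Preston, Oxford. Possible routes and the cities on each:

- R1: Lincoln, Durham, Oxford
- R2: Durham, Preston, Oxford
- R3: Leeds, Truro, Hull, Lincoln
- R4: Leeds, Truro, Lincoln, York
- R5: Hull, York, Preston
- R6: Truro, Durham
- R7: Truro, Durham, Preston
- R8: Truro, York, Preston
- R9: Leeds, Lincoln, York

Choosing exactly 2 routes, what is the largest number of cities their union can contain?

7

Choosing R2, R3 covers {Leeds, Truro, Hull, Lincoln, Durham, Preston, Oxford} — 7 cities.
No choice of 2 routes does better; here York is left uncovered.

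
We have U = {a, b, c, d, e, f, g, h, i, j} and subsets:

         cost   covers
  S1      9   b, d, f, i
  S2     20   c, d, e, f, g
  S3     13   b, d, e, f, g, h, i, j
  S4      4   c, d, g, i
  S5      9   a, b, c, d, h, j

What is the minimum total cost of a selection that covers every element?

22

S3, S5 cover every element at cost 13 + 9 = 22.
Any cover uses at least 2 sets; among all covering selections none totals below 22.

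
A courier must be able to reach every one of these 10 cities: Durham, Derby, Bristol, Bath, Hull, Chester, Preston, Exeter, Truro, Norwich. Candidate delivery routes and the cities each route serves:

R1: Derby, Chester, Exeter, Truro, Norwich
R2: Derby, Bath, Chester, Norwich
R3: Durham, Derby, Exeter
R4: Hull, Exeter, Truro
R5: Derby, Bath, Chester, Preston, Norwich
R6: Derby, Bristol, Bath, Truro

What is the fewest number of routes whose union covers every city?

4

R3, R4, R5, R6 together cover {Durham, Derby, Bristol, Bath, Hull, Chester, Preston, Exeter, Truro, Norwich} — every city.
No 3 of the 6 routes cover everything (all 20 triples fall short), so 4 is minimum.
Greedy (largest uncovered first) would take R1, R5, R3, R4, R6 — 5 routes — but 4 suffice.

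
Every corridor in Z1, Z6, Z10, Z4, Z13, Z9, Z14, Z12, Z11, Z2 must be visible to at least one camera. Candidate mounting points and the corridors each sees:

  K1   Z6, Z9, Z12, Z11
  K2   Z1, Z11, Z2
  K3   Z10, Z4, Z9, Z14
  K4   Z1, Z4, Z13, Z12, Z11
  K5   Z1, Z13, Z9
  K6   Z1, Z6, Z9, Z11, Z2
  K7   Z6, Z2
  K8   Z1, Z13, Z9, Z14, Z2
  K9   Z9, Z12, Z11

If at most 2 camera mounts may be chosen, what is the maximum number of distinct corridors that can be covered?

8

Choosing K1, K8 covers {Z1, Z6, Z13, Z9, Z14, Z12, Z11, Z2} — 8 corridors.
No choice of 2 camera mounts does better; here Z10, Z4 are left uncovered.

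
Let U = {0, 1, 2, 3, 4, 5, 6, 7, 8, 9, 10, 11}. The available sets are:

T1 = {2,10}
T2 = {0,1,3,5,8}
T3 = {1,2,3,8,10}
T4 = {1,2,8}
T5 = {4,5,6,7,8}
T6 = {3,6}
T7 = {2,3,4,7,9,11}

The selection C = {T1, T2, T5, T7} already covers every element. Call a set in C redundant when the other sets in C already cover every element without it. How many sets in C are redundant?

Drop T1: 10 uncovered — not redundant.
Drop T2: 0, 1 uncovered — not redundant.
Drop T5: 6 uncovered — not redundant.
Drop T7: 9, 11 uncovered — not redundant.
None of the sets in C is redundant.

0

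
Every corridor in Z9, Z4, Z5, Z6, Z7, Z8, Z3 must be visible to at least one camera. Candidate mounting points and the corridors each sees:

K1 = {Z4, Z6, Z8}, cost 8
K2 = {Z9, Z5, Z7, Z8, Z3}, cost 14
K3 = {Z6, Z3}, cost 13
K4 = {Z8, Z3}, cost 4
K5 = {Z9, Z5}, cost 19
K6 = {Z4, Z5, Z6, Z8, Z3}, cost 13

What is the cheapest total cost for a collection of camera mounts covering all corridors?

22

K1, K2 cover every corridor at cost 8 + 14 = 22.
Any cover uses at least 2 camera mounts; among all covering selections none totals below 22.
Greedy by coverage-per-cost would pick K4, K1, K2 for 26 — worse than the optimum 22.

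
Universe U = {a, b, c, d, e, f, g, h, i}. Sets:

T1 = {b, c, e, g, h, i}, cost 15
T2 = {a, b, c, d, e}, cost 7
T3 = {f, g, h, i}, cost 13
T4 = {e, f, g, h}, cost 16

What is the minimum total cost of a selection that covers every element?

T2, T3 cover every element at cost 7 + 13 = 20.
Any cover uses at least 2 sets; among all covering selections none totals below 20.

20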